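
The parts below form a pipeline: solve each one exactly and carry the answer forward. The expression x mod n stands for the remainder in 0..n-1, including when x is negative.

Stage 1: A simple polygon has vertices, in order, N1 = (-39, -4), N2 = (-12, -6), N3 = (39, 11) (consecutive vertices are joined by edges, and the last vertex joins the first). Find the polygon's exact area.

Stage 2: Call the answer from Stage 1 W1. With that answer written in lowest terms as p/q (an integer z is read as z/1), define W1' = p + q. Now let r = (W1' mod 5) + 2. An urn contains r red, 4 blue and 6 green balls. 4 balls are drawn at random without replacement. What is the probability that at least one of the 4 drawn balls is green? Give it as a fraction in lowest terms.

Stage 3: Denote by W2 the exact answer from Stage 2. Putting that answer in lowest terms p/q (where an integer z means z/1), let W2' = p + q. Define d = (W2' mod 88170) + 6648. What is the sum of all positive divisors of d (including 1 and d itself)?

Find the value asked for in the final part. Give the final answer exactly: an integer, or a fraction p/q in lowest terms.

11858

Stage 1: cross terms: (-39*-6 - -12*-4)=186, (-12*11 - 39*-6)=102, (39*-4 - -39*11)=273; twice the area = |561| = 561; area = 561/2; answer 561/2
Stage 2: W1 = 561/2; threaded value p + q = 563; r = 5; total draws C(15,4) = 1365; complement C(9,4) = 126; favorable 1365 - 126 = 1239; P = 59/65; answer 59/65
Stage 3: W2 = 59/65; threaded value p + q = 124; d = 6772; 6772 = 2^2 * 1693; sigma = (1 + 2 + 4) * (1 + 1693) = 7 * 1694 = 11858; answer 11858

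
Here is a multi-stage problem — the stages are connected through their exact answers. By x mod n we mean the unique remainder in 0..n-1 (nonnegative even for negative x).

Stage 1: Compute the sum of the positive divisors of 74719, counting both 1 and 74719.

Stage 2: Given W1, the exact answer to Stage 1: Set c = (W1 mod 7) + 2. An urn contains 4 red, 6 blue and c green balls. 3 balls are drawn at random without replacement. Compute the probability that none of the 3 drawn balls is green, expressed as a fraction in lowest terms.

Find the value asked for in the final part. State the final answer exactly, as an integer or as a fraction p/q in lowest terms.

30/91

Stage 1: 74719 is prime, so its only divisors are 1 and 74719; sigma = 1 + 74719 = 74720; answer 74720
Stage 2: W1 = 74720; c = 4; total draws C(14,3) = 364; favorable C(10,3) = 120; P = 30/91; answer 30/91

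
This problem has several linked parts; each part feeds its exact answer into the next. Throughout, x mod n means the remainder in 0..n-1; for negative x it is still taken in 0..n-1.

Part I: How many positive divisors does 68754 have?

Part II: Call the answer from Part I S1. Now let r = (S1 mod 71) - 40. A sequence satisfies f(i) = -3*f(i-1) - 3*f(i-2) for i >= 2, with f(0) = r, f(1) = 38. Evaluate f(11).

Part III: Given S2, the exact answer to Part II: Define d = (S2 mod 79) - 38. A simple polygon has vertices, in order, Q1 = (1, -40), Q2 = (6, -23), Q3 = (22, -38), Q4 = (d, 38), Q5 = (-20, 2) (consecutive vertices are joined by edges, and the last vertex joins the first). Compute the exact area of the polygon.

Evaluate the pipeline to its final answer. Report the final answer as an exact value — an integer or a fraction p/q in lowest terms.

Part I: 68754 = 2 * 3 * 7 * 1637; number of divisors = (1+1) * (1+1) * (1+1) * (1+1) = 16; answer 16
Part II: S1 = 16; r = -24; f(2) = -3*(38) - 3*(-24) = -42; iterating: f(2)=-42, f(3)=12, f(4)=90, f(5)=-306, f(6)=648, f(7)=-1026, f(8)=1134, f(9)=-324, f(10)=-2430, f(11)=8262; answer 8262
Part III: S2 = 8262; d = 8; cross terms: (1*-23 - 6*-40)=217, (6*-38 - 22*-23)=278, (22*38 - 8*-38)=1140, (8*2 - -20*38)=776, (-20*-40 - 1*2)=798; twice the area = |3209| = 3209; area = 3209/2; answer 3209/2

3209/2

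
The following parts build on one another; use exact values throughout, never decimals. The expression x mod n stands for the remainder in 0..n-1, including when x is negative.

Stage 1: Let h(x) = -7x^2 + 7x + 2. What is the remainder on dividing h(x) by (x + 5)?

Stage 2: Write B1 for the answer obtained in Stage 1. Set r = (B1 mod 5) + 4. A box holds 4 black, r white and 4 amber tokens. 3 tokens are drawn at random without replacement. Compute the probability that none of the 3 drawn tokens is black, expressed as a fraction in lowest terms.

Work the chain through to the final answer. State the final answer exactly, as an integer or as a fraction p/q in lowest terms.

30/91

Stage 1: remainder = value at the root: -7*(-5)^2 + 7*(-5)^1 + 2 = (-175) + (-35) + (2) = -208; answer -208
Stage 2: B1 = -208; r = 6; total draws C(14,3) = 364; favorable C(10,3) = 120; P = 30/91; answer 30/91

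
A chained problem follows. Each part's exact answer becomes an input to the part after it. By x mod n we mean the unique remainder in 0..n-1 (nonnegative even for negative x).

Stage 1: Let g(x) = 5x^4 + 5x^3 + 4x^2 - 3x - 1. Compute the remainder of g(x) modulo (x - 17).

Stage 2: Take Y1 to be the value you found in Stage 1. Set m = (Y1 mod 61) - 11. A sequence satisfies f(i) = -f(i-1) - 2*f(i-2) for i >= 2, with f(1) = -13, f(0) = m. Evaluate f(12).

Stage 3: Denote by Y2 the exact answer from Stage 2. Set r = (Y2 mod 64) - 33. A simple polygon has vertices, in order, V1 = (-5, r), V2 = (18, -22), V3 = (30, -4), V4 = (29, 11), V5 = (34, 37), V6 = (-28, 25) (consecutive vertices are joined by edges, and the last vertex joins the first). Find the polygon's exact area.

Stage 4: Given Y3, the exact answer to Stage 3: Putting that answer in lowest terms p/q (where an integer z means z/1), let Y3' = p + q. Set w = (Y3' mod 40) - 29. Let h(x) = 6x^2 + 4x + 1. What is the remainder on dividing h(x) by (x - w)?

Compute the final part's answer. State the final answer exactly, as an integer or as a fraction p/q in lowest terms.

Stage 1: remainder = value at the root: 5*(17)^4 + 5*(17)^3 + 4*(17)^2 - 3*(17)^1 - 1 = (417605) + (24565) + (1156) + (-51) + (-1) = 443274; answer 443274
Stage 2: Y1 = 443274; m = 37; f(2) = -1*(-13) - 2*(37) = -61; iterating: f(2)=-61, f(3)=87, f(4)=35, f(5)=-209, f(6)=139, f(7)=279, f(8)=-557, f(9)=-1, f(10)=1115, f(11)=-1113, f(12)=-1117; answer -1117
Stage 3: Y2 = -1117; r = 2; cross terms: (-5*-22 - 18*2)=74, (18*-4 - 30*-22)=588, (30*11 - 29*-4)=446, (29*37 - 34*11)=699, (34*25 - -28*37)=1886, (-28*2 - -5*25)=69; twice the area = |3762| = 3762; area = 1881; answer 1881
Stage 4: Y3 = 1881; threaded value p + q = 1882; w = -27; remainder = value at the root: 6*(-27)^2 + 4*(-27)^1 + 1 = (4374) + (-108) + (1) = 4267; answer 4267

4267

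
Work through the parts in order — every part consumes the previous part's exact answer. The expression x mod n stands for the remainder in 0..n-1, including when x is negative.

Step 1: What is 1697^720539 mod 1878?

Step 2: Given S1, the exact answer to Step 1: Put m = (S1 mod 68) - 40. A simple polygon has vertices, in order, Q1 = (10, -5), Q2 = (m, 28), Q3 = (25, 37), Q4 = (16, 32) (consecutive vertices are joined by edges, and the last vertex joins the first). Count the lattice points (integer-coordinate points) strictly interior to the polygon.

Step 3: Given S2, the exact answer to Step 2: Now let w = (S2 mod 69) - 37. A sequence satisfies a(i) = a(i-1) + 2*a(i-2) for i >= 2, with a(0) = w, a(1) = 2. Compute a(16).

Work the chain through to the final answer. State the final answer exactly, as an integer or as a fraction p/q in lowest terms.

Step 1: squarings mod 1878: 1697^1=1697, 1697^2=835, 1697^4=487, 1697^8=541, 1697^16=1591, 1697^32=1615, 1697^64=1561, 1697^128=955, 1697^256=1195, 1697^512=745, 1697^1024=1015, 1697^2048=1081, 1697^4096=445, 1697^8192=835, 1697^16384=487, 1697^32768=541, 1697^65536=1591, 1697^131072=1615, 1697^262144=1561, 1697^524288=955; 1697^720539 = 1697^1 * 1697^2 * 1697^8 * 1697^16 * 1697^128 * 1697^512 * 1697^1024 * 1697^2048 * 1697^4096 * 1697^8192 * 1697^16384 * 1697^32768 * 1697^131072 * 1697^524288 = 1643 (mod 1878); answer 1643
Step 2: S1 = 1643; m = -29; cross terms: (10*28 - -29*-5)=135, (-29*37 - 25*28)=-1773, (25*32 - 16*37)=208, (16*-5 - 10*32)=-400; twice the area = |-1830| = 1830; area = 915; boundary points = 3 + 9 + 1 + 1 = 14; strictly interior points = area - boundary/2 + 1 = 909; answer 909
Step 3: S2 = 909; w = -25; a(2) = 1*(2) + 2*(-25) = -48; iterating: a(2)=-48, a(3)=-44, a(4)=-140, a(5)=-228, a(6)=-508, a(7)=-964, a(8)=-1980, a(9)=-3908, a(10)=-7868, a(11)=-15684, a(12)=-31420, a(13)=-62788, a(14)=-125628, a(15)=-251204, a(16)=-502460; answer -502460

-502460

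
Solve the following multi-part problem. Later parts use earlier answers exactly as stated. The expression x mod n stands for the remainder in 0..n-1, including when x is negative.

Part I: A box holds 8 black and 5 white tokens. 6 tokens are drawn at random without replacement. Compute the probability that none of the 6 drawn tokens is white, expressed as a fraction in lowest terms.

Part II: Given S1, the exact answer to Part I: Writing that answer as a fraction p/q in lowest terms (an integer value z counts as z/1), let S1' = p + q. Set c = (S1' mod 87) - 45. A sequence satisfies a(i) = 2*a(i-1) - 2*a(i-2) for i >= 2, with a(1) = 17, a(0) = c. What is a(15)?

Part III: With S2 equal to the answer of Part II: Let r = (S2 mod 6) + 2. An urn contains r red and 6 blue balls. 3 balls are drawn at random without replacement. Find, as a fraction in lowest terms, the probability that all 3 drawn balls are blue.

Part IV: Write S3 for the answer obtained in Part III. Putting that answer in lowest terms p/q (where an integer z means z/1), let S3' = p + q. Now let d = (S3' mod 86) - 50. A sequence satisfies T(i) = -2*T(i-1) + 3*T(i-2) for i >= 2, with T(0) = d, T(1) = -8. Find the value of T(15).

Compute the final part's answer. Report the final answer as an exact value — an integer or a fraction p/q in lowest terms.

Part I: total draws C(13,6) = 1716; favorable C(8,6) = 28; P = 7/429; answer 7/429
Part II: S1 = 7/429; threaded value p + q = 436; c = -44; a(2) = 2*(17) - 2*(-44) = 122; iterating: a(2)=122, a(3)=210, a(4)=176, a(5)=-68, a(6)=-488, a(7)=-840, a(8)=-704, a(9)=272, a(10)=1952, a(11)=3360, a(12)=2816, a(13)=-1088, a(14)=-7808, a(15)=-13440; answer -13440
Part III: S2 = -13440; r = 2; total draws C(8,3) = 56; favorable C(6,3) = 20; P = 5/14; answer 5/14
Part IV: S3 = 5/14; threaded value p + q = 19; d = -31; T(2) = -2*(-8) + 3*(-31) = -77; iterating: T(2)=-77, T(3)=130, T(4)=-491, T(5)=1372, T(6)=-4217, T(7)=12550, T(8)=-37751, T(9)=113152, T(10)=-339557, T(11)=1018570, T(12)=-3055811, T(13)=9167332, T(14)=-27502097, T(15)=82506190; answer 82506190

82506190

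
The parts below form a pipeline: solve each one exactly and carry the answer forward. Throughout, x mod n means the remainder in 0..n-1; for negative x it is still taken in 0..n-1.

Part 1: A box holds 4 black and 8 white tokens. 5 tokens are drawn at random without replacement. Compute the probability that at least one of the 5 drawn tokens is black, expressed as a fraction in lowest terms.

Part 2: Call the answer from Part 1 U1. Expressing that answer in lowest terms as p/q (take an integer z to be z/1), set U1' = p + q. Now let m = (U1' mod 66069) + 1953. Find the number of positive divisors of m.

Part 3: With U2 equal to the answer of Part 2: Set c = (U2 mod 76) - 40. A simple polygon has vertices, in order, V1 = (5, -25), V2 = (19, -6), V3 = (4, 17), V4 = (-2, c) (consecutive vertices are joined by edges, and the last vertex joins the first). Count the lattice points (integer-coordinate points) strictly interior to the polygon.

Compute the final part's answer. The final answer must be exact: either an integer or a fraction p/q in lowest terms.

Part 1: total draws C(12,5) = 792; complement C(8,5) = 56; favorable 792 - 56 = 736; P = 92/99; answer 92/99
Part 2: U1 = 92/99; threaded value p + q = 191; m = 2144; 2144 = 2^5 * 67; number of divisors = (5+1) * (1+1) = 12; answer 12
Part 3: U2 = 12; c = -28; cross terms: (5*-6 - 19*-25)=445, (19*17 - 4*-6)=347, (4*-28 - -2*17)=-78, (-2*-25 - 5*-28)=190; twice the area = |904| = 904; area = 452; boundary points = 1 + 1 + 3 + 1 = 6; strictly interior points = area - boundary/2 + 1 = 450; answer 450

450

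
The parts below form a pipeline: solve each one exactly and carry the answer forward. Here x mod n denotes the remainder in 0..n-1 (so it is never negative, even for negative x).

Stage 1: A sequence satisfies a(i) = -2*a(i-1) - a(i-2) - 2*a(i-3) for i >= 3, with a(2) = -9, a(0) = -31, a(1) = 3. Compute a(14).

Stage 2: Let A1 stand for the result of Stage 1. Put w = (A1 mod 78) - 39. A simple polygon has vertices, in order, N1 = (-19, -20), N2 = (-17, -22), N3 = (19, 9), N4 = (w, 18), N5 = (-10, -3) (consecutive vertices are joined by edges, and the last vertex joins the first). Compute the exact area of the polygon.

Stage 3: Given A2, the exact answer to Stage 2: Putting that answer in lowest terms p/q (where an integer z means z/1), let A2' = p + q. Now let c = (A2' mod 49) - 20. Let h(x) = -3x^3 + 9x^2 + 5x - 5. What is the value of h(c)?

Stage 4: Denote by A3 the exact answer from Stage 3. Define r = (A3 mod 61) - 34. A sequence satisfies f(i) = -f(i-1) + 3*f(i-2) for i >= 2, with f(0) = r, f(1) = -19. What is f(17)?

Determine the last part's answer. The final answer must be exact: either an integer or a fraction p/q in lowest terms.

3335840

Stage 1: a(3) = -2*(-9) - 1*(3) - 2*(-31) = 77; iterating: a(3)=77, a(4)=-151, a(5)=243, a(6)=-489, a(7)=1037, a(8)=-2071, a(9)=4083, a(10)=-8169, a(11)=16397, a(12)=-32791, a(13)=65523, a(14)=-131049; answer -131049
Stage 2: A1 = -131049; w = 30; cross terms: (-19*-22 - -17*-20)=78, (-17*9 - 19*-22)=265, (19*18 - 30*9)=72, (30*-3 - -10*18)=90, (-10*-20 - -19*-3)=143; twice the area = |648| = 648; area = 324; answer 324
Stage 3: A2 = 324; threaded value p + q = 325; c = 11; -3*(11)^3 + 9*(11)^2 + 5*(11)^1 - 5 = (-3993) + (1089) + (55) + (-5) = -2854; answer -2854
Stage 4: A3 = -2854; r = -21; f(2) = -1*(-19) + 3*(-21) = -44; iterating: f(2)=-44, f(3)=-13, f(4)=-119, f(5)=80, f(6)=-437, f(7)=677, f(8)=-1988, f(9)=4019, f(10)=-9983, f(11)=22040, f(12)=-51989, f(13)=118109, f(14)=-274076, f(15)=628403, f(16)=-1450631, f(17)=3335840; answer 3335840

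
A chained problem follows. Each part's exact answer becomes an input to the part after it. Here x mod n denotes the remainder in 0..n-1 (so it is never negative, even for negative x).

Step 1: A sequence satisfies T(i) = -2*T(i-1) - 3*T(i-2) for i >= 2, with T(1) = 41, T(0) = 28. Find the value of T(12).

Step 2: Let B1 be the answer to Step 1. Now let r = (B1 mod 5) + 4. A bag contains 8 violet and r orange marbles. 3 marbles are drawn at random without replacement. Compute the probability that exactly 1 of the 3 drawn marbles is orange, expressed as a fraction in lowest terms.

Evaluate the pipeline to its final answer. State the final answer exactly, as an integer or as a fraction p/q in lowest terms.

Step 1: T(2) = -2*(41) - 3*(28) = -166; iterating: T(2)=-166, T(3)=209, T(4)=80, T(5)=-787, T(6)=1334, T(7)=-307, T(8)=-3388, T(9)=7697, T(10)=-5230, T(11)=-12631, T(12)=40952; answer 40952
Step 2: B1 = 40952; r = 6; total draws C(14,3) = 364; favorable C(6,1)*C(8,2) = 168; P = 6/13; answer 6/13

6/13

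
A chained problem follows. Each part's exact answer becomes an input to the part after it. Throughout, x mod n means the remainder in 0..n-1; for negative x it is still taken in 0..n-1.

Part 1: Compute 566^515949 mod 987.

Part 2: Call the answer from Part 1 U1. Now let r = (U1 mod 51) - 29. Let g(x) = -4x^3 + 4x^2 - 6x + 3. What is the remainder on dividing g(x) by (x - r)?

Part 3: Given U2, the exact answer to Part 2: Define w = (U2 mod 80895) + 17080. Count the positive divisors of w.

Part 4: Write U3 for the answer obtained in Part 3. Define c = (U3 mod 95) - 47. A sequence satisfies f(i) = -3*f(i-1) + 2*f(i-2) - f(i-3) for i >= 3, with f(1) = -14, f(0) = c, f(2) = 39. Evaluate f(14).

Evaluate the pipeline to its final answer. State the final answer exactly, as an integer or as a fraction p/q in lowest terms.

Part 1: squarings mod 987: 566^1=566, 566^2=568, 566^4=862, 566^8=820, 566^16=253, 566^32=841, 566^64=589, 566^128=484, 566^256=337, 566^512=64, 566^1024=148, 566^2048=190, 566^4096=568, 566^8192=862, 566^16384=820, 566^32768=253, 566^65536=841, 566^131072=589, 566^262144=484; 566^515949 = 566^1 * 566^4 * 566^8 * 566^32 * 566^64 * 566^256 * 566^512 * 566^1024 * 566^2048 * 566^4096 * 566^16384 * 566^32768 * 566^65536 * 566^131072 * 566^262144 = 860 (mod 987); answer 860
Part 2: U1 = 860; r = 15; remainder = value at the root: -4*(15)^3 + 4*(15)^2 - 6*(15)^1 + 3 = (-13500) + (900) + (-90) + (3) = -12687; answer -12687
Part 3: U2 = -12687; w = 85288; 85288 = 2^3 * 7 * 1523; number of divisors = (3+1) * (1+1) * (1+1) = 16; answer 16
Part 4: U3 = 16; c = -31; f(3) = -3*(39) + 2*(-14) - 1*(-31) = -114; iterating: f(3)=-114, f(4)=434, f(5)=-1569, f(6)=5689, f(7)=-20639, f(8)=74864, f(9)=-271559, f(10)=985044, f(11)=-3573114, f(12)=12960989, f(13)=-47014239, f(14)=170537809; answer 170537809

170537809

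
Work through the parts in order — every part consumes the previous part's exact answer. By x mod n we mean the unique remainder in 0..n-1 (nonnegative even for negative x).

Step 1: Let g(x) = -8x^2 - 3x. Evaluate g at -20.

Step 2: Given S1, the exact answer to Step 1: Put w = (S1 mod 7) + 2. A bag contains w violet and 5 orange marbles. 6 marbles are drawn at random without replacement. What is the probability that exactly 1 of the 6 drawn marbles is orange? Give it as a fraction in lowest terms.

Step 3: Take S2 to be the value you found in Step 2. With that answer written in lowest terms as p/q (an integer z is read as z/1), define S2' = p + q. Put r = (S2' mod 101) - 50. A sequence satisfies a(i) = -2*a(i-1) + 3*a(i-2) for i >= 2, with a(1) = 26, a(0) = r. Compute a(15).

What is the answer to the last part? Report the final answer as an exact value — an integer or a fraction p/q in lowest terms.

118378484

Step 1: -8*(-20)^2 - 3*(-20)^1 = (-3200) + (60) = -3140; answer -3140
Step 2: S1 = -3140; w = 5; total draws C(10,6) = 210; favorable C(5,1)*C(5,5) = 5; P = 1/42; answer 1/42
Step 3: S2 = 1/42; threaded value p + q = 43; r = -7; a(2) = -2*(26) + 3*(-7) = -73; iterating: a(2)=-73, a(3)=224, a(4)=-667, a(5)=2006, a(6)=-6013, a(7)=18044, a(8)=-54127, a(9)=162386, a(10)=-487153, a(11)=1461464, a(12)=-4384387, a(13)=13153166, a(14)=-39459493, a(15)=118378484; answer 118378484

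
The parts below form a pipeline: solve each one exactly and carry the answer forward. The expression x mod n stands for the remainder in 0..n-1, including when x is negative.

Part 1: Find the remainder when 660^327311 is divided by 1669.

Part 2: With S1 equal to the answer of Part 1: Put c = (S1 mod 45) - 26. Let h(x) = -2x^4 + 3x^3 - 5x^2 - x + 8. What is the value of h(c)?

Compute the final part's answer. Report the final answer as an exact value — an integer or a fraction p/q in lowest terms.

Part 1: squarings mod 1669: 660^1=660, 660^2=1660, 660^4=81, 660^8=1554, 660^16=1542, 660^32=1108, 660^64=949, 660^128=1010, 660^256=341, 660^512=1120, 660^1024=981, 660^2048=1017, 660^4096=1178, 660^8192=745, 660^16384=917, 660^32768=1382, 660^65536=588, 660^131072=261, 660^262144=1361; 660^327311 = 660^1 * 660^2 * 660^4 * 660^8 * 660^128 * 660^512 * 660^1024 * 660^2048 * 660^4096 * 660^8192 * 660^16384 * 660^32768 * 660^262144 = 800 (mod 1669); answer 800
Part 2: S1 = 800; c = 9; -2*(9)^4 + 3*(9)^3 - 5*(9)^2 - 1*(9)^1 + 8 = (-13122) + (2187) + (-405) + (-9) + (8) = -11341; answer -11341

-11341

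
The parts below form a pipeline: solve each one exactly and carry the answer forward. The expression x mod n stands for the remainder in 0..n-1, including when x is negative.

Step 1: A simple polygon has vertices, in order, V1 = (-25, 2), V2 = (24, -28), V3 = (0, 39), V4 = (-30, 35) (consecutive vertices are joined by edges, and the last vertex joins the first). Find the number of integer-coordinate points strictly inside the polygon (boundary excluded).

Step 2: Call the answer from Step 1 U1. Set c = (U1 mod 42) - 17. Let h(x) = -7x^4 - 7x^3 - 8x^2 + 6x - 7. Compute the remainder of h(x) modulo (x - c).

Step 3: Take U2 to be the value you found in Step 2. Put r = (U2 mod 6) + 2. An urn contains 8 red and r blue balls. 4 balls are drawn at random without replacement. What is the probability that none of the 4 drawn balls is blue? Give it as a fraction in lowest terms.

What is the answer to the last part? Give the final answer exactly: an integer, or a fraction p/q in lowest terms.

Step 1: cross terms: (-25*-28 - 24*2)=652, (24*39 - 0*-28)=936, (0*35 - -30*39)=1170, (-30*2 - -25*35)=815; twice the area = |3573| = 3573; area = 3573/2; boundary points = 1 + 1 + 2 + 1 = 5; strictly interior points = area - boundary/2 + 1 = 1785; answer 1785
Step 2: U1 = 1785; c = 4; remainder = value at the root: -7*(4)^4 - 7*(4)^3 - 8*(4)^2 + 6*(4)^1 - 7 = (-1792) + (-448) + (-128) + (24) + (-7) = -2351; answer -2351
Step 3: U2 = -2351; r = 3; total draws C(11,4) = 330; favorable C(8,4) = 70; P = 7/33; answer 7/33

7/33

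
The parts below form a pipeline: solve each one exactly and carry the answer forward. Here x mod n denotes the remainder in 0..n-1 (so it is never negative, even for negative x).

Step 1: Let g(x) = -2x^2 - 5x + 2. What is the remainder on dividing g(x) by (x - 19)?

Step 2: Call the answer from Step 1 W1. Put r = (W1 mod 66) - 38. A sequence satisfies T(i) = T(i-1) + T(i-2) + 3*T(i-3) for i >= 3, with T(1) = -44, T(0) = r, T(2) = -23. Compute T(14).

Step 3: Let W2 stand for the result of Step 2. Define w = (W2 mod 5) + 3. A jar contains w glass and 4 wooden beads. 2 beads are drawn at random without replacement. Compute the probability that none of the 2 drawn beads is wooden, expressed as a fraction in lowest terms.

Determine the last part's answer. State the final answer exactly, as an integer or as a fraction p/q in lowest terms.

Step 1: remainder = value at the root: -2*(19)^2 - 5*(19)^1 + 2 = (-722) + (-95) + (2) = -815; answer -815
Step 2: W1 = -815; r = 5; T(3) = 1*(-23) + 1*(-44) + 3*(5) = -52; iterating: T(3)=-52, T(4)=-207, T(5)=-328, T(6)=-691, T(7)=-1640, T(8)=-3315, T(9)=-7028, T(10)=-15263, T(11)=-32236, T(12)=-68583, T(13)=-146608, T(14)=-311899; answer -311899
Step 3: W2 = -311899; w = 4; total draws C(8,2) = 28; favorable C(4,2) = 6; P = 3/14; answer 3/14

3/14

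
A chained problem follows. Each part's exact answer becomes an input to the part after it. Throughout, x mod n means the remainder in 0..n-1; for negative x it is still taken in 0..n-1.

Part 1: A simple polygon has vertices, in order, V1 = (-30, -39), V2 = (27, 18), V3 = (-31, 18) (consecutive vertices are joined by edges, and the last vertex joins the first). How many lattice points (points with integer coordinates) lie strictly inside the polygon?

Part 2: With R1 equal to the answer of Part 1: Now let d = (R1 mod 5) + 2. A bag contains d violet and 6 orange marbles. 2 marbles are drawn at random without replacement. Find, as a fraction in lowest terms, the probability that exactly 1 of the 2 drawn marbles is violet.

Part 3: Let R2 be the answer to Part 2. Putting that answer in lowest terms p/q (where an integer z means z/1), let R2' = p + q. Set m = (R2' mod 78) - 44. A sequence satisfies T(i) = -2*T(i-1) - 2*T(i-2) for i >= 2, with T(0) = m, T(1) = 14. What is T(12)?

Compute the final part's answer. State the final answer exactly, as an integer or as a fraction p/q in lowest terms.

2624

Part 1: cross terms: (-30*18 - 27*-39)=513, (27*18 - -31*18)=1044, (-31*-39 - -30*18)=1749; twice the area = |3306| = 3306; area = 1653; boundary points = 57 + 58 + 1 = 116; strictly interior points = area - boundary/2 + 1 = 1596; answer 1596
Part 2: R1 = 1596; d = 3; total draws C(9,2) = 36; favorable C(3,1)*C(6,1) = 18; P = 1/2; answer 1/2
Part 3: R2 = 1/2; threaded value p + q = 3; m = -41; T(2) = -2*(14) - 2*(-41) = 54; iterating: T(2)=54, T(3)=-136, T(4)=164, T(5)=-56, T(6)=-216, T(7)=544, T(8)=-656, T(9)=224, T(10)=864, T(11)=-2176, T(12)=2624; answer 2624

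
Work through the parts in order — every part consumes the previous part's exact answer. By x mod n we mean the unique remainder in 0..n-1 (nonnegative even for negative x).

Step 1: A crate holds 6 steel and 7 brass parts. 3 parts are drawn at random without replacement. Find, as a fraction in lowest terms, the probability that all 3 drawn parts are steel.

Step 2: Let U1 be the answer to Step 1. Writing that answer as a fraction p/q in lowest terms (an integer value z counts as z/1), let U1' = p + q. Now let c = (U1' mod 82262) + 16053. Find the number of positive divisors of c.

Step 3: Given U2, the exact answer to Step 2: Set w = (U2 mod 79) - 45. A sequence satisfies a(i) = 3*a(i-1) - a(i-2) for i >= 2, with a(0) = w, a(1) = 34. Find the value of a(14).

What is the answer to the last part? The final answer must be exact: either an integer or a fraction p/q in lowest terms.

Step 1: total draws C(13,3) = 286; favorable C(6,3) = 20; P = 10/143; answer 10/143
Step 2: U1 = 10/143; threaded value p + q = 153; c = 16206; 16206 = 2 * 3 * 37 * 73; number of divisors = (1+1) * (1+1) * (1+1) * (1+1) = 16; answer 16
Step 3: U2 = 16; w = -29; a(2) = 3*(34) - 1*(-29) = 131; iterating: a(2)=131, a(3)=359, a(4)=946, a(5)=2479, a(6)=6491, a(7)=16994, a(8)=44491, a(9)=116479, a(10)=304946, a(11)=798359, a(12)=2090131, a(13)=5472034, a(14)=14325971; answer 14325971

14325971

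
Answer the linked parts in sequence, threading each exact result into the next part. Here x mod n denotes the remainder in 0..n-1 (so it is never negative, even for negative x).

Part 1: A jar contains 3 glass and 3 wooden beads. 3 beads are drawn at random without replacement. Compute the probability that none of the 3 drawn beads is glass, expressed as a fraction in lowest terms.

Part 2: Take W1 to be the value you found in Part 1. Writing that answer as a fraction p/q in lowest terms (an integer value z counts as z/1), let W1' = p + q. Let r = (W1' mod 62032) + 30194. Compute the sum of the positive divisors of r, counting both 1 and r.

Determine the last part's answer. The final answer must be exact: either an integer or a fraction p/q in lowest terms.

36264

Part 1: total draws C(6,3) = 20; favorable C(3,3) = 1; P = 1/20; answer 1/20
Part 2: W1 = 1/20; threaded value p + q = 21; r = 30215; 30215 = 5 * 6043; sigma = (1 + 5) * (1 + 6043) = 6 * 6044 = 36264; answer 36264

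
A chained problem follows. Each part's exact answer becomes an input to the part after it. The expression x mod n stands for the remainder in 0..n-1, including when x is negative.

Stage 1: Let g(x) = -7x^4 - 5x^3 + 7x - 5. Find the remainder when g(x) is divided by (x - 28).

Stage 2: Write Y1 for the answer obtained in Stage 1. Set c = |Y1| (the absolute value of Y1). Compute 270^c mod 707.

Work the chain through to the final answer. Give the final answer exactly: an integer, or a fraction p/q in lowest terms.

501

Stage 1: remainder = value at the root: -7*(28)^4 - 5*(28)^3 + 7*(28)^1 - 5 = (-4302592) + (-109760) + (196) + (-5) = -4412161; answer -4412161
Stage 2: Y1 = -4412161; c = 4412161; squarings mod 707: 270^1=270, 270^2=79, 270^4=585, 270^8=37, 270^16=662, 270^32=611, 270^64=25, 270^128=625, 270^256=361, 270^512=233, 270^1024=557, 270^2048=583, 270^4096=529, 270^8192=576, 270^16384=193, 270^32768=485, 270^65536=501, 270^131072=16, 270^262144=256, 270^524288=492, 270^1048576=270, 270^2097152=79, 270^4194304=585; 270^4412161 = 270^1 * 270^256 * 270^512 * 270^4096 * 270^16384 * 270^65536 * 270^131072 * 270^4194304 = 501 (mod 707); answer 501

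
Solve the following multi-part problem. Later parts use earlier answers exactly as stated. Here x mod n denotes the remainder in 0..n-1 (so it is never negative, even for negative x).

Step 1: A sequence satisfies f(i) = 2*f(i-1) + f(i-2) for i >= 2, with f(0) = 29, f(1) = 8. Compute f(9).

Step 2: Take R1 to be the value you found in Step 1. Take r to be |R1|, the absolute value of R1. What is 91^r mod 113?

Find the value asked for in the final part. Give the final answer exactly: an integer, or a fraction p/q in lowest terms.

1

Step 1: f(2) = 2*(8) + 1*(29) = 45; iterating: f(2)=45, f(3)=98, f(4)=241, f(5)=580, f(6)=1401, f(7)=3382, f(8)=8165, f(9)=19712; answer 19712
Step 2: R1 = 19712; r = 19712; squarings mod 113: 91^1=91, 91^2=32, 91^4=7, 91^8=49, 91^16=28, 91^32=106, 91^64=49, 91^128=28, 91^256=106, 91^512=49, 91^1024=28, 91^2048=106, 91^4096=49, 91^8192=28, 91^16384=106; 91^19712 = 91^256 * 91^1024 * 91^2048 * 91^16384 = 1 (mod 113); answer 1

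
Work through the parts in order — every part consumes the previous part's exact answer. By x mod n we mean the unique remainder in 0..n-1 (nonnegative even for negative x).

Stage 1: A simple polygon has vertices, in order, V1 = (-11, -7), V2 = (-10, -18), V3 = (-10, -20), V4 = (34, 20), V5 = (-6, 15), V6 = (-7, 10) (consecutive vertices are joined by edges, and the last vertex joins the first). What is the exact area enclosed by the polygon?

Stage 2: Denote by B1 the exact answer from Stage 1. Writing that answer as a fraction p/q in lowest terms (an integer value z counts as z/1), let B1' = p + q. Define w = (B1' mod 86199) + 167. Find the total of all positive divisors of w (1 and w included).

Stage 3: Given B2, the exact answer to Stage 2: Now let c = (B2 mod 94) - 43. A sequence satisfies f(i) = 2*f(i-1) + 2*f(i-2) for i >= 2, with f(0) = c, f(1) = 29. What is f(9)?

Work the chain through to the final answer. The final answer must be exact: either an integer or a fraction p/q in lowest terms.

29776

Stage 1: cross terms: (-11*-18 - -10*-7)=128, (-10*-20 - -10*-18)=20, (-10*20 - 34*-20)=480, (34*15 - -6*20)=630, (-6*10 - -7*15)=45, (-7*-7 - -11*10)=159; twice the area = |1462| = 1462; area = 731; answer 731
Stage 2: B1 = 731; threaded value p + q = 732; w = 899; 899 = 29 * 31; sigma = (1 + 29) * (1 + 31) = 30 * 32 = 960; answer 960
Stage 3: B2 = 960; c = -23; f(2) = 2*(29) + 2*(-23) = 12; iterating: f(2)=12, f(3)=82, f(4)=188, f(5)=540, f(6)=1456, f(7)=3992, f(8)=10896, f(9)=29776; answer 29776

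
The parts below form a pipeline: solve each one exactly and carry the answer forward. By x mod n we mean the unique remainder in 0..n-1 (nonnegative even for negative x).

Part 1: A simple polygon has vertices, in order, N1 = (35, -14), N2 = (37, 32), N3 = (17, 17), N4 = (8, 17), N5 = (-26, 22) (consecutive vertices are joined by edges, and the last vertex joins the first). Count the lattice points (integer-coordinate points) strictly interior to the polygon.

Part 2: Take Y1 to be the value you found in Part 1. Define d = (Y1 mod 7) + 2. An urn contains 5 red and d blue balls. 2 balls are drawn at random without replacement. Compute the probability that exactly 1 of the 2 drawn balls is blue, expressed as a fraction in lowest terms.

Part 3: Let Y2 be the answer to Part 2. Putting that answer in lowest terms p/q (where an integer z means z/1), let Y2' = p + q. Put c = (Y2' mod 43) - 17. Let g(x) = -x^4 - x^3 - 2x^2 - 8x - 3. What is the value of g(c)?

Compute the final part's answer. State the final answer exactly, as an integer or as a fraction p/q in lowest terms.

-41667

Part 1: cross terms: (35*32 - 37*-14)=1638, (37*17 - 17*32)=85, (17*17 - 8*17)=153, (8*22 - -26*17)=618, (-26*-14 - 35*22)=-406; twice the area = |2088| = 2088; area = 1044; boundary points = 2 + 5 + 9 + 1 + 1 = 18; strictly interior points = area - boundary/2 + 1 = 1036; answer 1036
Part 2: Y1 = 1036; d = 2; total draws C(7,2) = 21; favorable C(2,1)*C(5,1) = 10; P = 10/21; answer 10/21
Part 3: Y2 = 10/21; threaded value p + q = 31; c = 14; -1*(14)^4 - 1*(14)^3 - 2*(14)^2 - 8*(14)^1 - 3 = (-38416) + (-2744) + (-392) + (-112) + (-3) = -41667; answer -41667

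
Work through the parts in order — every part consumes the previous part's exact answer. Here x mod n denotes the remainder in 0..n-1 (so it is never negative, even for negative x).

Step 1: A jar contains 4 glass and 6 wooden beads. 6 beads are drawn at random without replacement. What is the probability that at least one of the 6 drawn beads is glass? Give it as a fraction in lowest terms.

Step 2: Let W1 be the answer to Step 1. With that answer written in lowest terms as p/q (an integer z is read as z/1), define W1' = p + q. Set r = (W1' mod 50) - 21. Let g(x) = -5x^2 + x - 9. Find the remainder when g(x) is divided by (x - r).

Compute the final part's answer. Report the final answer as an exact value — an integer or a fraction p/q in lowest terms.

-31

Step 1: total draws C(10,6) = 210; complement C(6,6) = 1; favorable 210 - 1 = 209; P = 209/210; answer 209/210
Step 2: W1 = 209/210; threaded value p + q = 419; r = -2; remainder = value at the root: -5*(-2)^2 + 1*(-2)^1 - 9 = (-20) + (-2) + (-9) = -31; answer -31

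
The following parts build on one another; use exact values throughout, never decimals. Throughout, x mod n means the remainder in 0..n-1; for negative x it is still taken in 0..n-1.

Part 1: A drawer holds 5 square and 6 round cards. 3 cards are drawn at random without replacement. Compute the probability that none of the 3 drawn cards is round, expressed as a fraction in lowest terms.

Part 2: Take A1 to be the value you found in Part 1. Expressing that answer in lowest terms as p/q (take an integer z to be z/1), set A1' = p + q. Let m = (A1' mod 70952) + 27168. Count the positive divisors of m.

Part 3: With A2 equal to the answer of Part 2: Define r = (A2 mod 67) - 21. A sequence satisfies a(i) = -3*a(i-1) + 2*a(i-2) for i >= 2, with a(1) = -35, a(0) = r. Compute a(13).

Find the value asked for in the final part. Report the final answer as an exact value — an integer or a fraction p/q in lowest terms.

Part 1: total draws C(11,3) = 165; favorable C(5,3) = 10; P = 2/33; answer 2/33
Part 2: A1 = 2/33; threaded value p + q = 35; m = 27203; 27203 = 11 * 2473; number of divisors = (1+1) * (1+1) = 4; answer 4
Part 3: A2 = 4; r = -17; a(2) = -3*(-35) + 2*(-17) = 71; iterating: a(2)=71, a(3)=-283, a(4)=991, a(5)=-3539, a(6)=12599, a(7)=-44875, a(8)=159823, a(9)=-569219, a(10)=2027303, a(11)=-7220347, a(12)=25715647, a(13)=-91587635; answer -91587635

-91587635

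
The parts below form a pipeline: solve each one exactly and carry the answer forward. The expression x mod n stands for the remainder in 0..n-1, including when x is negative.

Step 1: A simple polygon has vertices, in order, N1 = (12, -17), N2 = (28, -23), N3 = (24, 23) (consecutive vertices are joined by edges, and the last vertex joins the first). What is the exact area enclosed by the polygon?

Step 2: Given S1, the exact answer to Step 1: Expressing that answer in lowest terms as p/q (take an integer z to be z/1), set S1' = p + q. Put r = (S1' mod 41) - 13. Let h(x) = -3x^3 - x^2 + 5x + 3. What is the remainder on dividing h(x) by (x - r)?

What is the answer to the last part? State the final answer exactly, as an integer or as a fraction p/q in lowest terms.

Step 1: cross terms: (12*-23 - 28*-17)=200, (28*23 - 24*-23)=1196, (24*-17 - 12*23)=-684; twice the area = |712| = 712; area = 356; answer 356
Step 2: S1 = 356; threaded value p + q = 357; r = 16; remainder = value at the root: -3*(16)^3 - 1*(16)^2 + 5*(16)^1 + 3 = (-12288) + (-256) + (80) + (3) = -12461; answer -12461

-12461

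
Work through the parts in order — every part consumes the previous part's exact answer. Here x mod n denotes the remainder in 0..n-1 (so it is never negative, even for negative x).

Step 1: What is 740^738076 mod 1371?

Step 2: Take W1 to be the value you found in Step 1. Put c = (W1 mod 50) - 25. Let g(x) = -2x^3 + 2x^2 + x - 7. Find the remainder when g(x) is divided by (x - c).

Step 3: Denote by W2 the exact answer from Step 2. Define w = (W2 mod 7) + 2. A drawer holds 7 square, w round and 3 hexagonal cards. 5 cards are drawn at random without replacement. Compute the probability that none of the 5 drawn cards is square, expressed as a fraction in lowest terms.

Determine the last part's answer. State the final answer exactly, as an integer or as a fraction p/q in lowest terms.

3/286

Step 1: squarings mod 1371: 740^1=740, 740^2=571, 740^4=1114, 740^8=241, 740^16=499, 740^32=850, 740^64=1354, 740^128=289, 740^256=1261, 740^512=1132, 740^1024=910, 740^2048=16, 740^4096=256, 740^8192=1099, 740^16384=1321, 740^32768=1129, 740^65536=982, 740^131072=511, 740^262144=631, 740^524288=571; 740^738076 = 740^4 * 740^8 * 740^16 * 740^256 * 740^512 * 740^16384 * 740^65536 * 740^131072 * 740^524288 = 571 (mod 1371); answer 571
Step 2: W1 = 571; c = -4; remainder = value at the root: -2*(-4)^3 + 2*(-4)^2 + 1*(-4)^1 - 7 = (128) + (32) + (-4) + (-7) = 149; answer 149
Step 3: W2 = 149; w = 4; total draws C(14,5) = 2002; favorable C(7,5) = 21; P = 3/286; answer 3/286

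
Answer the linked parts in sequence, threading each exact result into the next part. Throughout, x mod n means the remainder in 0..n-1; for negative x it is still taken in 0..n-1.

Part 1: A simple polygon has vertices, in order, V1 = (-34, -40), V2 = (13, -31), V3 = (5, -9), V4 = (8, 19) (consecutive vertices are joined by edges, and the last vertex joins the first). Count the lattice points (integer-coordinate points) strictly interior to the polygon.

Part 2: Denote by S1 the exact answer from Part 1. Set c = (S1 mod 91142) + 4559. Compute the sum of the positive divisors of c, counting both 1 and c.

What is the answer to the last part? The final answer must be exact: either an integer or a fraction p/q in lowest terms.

Part 1: cross terms: (-34*-31 - 13*-40)=1574, (13*-9 - 5*-31)=38, (5*19 - 8*-9)=167, (8*-40 - -34*19)=326; twice the area = |2105| = 2105; area = 2105/2; boundary points = 1 + 2 + 1 + 1 = 5; strictly interior points = area - boundary/2 + 1 = 1051; answer 1051
Part 2: S1 = 1051; c = 5610; 5610 = 2 * 3 * 5 * 11 * 17; sigma = (1 + 2) * (1 + 3) * (1 + 5) * (1 + 11) * (1 + 17) = 3 * 4 * 6 * 12 * 18 = 15552; answer 15552

15552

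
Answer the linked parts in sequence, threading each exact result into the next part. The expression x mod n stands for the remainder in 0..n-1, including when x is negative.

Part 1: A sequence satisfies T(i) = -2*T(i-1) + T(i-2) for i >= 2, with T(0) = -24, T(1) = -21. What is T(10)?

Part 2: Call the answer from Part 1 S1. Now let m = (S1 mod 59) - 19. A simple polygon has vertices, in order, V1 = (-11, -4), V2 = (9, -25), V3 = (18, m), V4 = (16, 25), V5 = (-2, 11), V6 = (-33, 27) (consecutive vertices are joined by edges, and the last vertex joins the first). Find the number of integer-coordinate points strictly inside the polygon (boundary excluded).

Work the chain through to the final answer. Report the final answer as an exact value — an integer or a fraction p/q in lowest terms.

Part 1: T(2) = -2*(-21) + 1*(-24) = 18; iterating: T(2)=18, T(3)=-57, T(4)=132, T(5)=-321, T(6)=774, T(7)=-1869, T(8)=4512, T(9)=-10893, T(10)=26298; answer 26298
Part 2: S1 = 26298; m = 24; cross terms: (-11*-25 - 9*-4)=311, (9*24 - 18*-25)=666, (18*25 - 16*24)=66, (16*11 - -2*25)=226, (-2*27 - -33*11)=309, (-33*-4 - -11*27)=429; twice the area = |2007| = 2007; area = 2007/2; boundary points = 1 + 1 + 1 + 2 + 1 + 1 = 7; strictly interior points = area - boundary/2 + 1 = 1001; answer 1001

1001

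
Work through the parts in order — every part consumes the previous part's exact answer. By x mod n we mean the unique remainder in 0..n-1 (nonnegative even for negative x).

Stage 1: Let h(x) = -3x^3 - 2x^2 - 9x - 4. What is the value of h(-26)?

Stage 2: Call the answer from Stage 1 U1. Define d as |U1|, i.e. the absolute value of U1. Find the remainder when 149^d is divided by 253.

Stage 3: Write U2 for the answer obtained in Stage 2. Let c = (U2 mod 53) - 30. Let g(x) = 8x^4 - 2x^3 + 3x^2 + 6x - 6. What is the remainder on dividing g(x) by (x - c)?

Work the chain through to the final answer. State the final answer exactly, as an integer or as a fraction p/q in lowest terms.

678753

Stage 1: -3*(-26)^3 - 2*(-26)^2 - 9*(-26)^1 - 4 = (52728) + (-1352) + (234) + (-4) = 51606; answer 51606
Stage 2: U1 = 51606; d = 51606; squarings mod 253: 149^1=149, 149^2=190, 149^4=174, 149^8=169, 149^16=225, 149^32=25, 149^64=119, 149^128=246, 149^256=49, 149^512=124, 149^1024=196, 149^2048=213, 149^4096=82, 149^8192=146, 149^16384=64, 149^32768=48; 149^51606 = 149^2 * 149^4 * 149^16 * 149^128 * 149^256 * 149^2048 * 149^16384 * 149^32768 = 225 (mod 253); answer 225
Stage 3: U2 = 225; c = -17; remainder = value at the root: 8*(-17)^4 - 2*(-17)^3 + 3*(-17)^2 + 6*(-17)^1 - 6 = (668168) + (9826) + (867) + (-102) + (-6) = 678753; answer 678753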